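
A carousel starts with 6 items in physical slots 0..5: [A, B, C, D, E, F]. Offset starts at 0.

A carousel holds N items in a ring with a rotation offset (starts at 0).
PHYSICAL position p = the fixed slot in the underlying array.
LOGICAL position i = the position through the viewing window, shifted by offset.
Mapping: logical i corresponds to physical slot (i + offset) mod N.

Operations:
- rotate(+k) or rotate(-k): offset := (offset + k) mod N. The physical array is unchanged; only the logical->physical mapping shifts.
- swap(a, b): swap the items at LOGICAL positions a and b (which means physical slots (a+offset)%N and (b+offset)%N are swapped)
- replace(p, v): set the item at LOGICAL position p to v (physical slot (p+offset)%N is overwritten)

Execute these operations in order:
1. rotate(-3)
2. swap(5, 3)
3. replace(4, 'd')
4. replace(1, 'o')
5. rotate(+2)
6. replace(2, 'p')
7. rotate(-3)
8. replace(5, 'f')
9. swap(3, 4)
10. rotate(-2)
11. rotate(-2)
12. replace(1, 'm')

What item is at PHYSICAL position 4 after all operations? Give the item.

Answer: o

Derivation:
After op 1 (rotate(-3)): offset=3, physical=[A,B,C,D,E,F], logical=[D,E,F,A,B,C]
After op 2 (swap(5, 3)): offset=3, physical=[C,B,A,D,E,F], logical=[D,E,F,C,B,A]
After op 3 (replace(4, 'd')): offset=3, physical=[C,d,A,D,E,F], logical=[D,E,F,C,d,A]
After op 4 (replace(1, 'o')): offset=3, physical=[C,d,A,D,o,F], logical=[D,o,F,C,d,A]
After op 5 (rotate(+2)): offset=5, physical=[C,d,A,D,o,F], logical=[F,C,d,A,D,o]
After op 6 (replace(2, 'p')): offset=5, physical=[C,p,A,D,o,F], logical=[F,C,p,A,D,o]
After op 7 (rotate(-3)): offset=2, physical=[C,p,A,D,o,F], logical=[A,D,o,F,C,p]
After op 8 (replace(5, 'f')): offset=2, physical=[C,f,A,D,o,F], logical=[A,D,o,F,C,f]
After op 9 (swap(3, 4)): offset=2, physical=[F,f,A,D,o,C], logical=[A,D,o,C,F,f]
After op 10 (rotate(-2)): offset=0, physical=[F,f,A,D,o,C], logical=[F,f,A,D,o,C]
After op 11 (rotate(-2)): offset=4, physical=[F,f,A,D,o,C], logical=[o,C,F,f,A,D]
After op 12 (replace(1, 'm')): offset=4, physical=[F,f,A,D,o,m], logical=[o,m,F,f,A,D]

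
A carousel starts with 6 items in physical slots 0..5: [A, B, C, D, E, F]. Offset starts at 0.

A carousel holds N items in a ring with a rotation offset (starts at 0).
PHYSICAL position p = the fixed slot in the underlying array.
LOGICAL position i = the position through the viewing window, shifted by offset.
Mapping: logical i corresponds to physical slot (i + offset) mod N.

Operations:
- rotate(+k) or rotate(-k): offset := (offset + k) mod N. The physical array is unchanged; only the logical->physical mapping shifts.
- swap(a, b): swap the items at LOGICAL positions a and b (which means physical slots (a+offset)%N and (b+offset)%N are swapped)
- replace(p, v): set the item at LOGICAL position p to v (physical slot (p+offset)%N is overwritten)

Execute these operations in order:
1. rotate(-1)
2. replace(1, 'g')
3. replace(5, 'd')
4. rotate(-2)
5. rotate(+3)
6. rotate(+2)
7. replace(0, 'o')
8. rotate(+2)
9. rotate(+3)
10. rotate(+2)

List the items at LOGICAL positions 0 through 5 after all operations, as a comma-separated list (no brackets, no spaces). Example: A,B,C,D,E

Answer: D,d,F,g,B,o

Derivation:
After op 1 (rotate(-1)): offset=5, physical=[A,B,C,D,E,F], logical=[F,A,B,C,D,E]
After op 2 (replace(1, 'g')): offset=5, physical=[g,B,C,D,E,F], logical=[F,g,B,C,D,E]
After op 3 (replace(5, 'd')): offset=5, physical=[g,B,C,D,d,F], logical=[F,g,B,C,D,d]
After op 4 (rotate(-2)): offset=3, physical=[g,B,C,D,d,F], logical=[D,d,F,g,B,C]
After op 5 (rotate(+3)): offset=0, physical=[g,B,C,D,d,F], logical=[g,B,C,D,d,F]
After op 6 (rotate(+2)): offset=2, physical=[g,B,C,D,d,F], logical=[C,D,d,F,g,B]
After op 7 (replace(0, 'o')): offset=2, physical=[g,B,o,D,d,F], logical=[o,D,d,F,g,B]
After op 8 (rotate(+2)): offset=4, physical=[g,B,o,D,d,F], logical=[d,F,g,B,o,D]
After op 9 (rotate(+3)): offset=1, physical=[g,B,o,D,d,F], logical=[B,o,D,d,F,g]
After op 10 (rotate(+2)): offset=3, physical=[g,B,o,D,d,F], logical=[D,d,F,g,B,o]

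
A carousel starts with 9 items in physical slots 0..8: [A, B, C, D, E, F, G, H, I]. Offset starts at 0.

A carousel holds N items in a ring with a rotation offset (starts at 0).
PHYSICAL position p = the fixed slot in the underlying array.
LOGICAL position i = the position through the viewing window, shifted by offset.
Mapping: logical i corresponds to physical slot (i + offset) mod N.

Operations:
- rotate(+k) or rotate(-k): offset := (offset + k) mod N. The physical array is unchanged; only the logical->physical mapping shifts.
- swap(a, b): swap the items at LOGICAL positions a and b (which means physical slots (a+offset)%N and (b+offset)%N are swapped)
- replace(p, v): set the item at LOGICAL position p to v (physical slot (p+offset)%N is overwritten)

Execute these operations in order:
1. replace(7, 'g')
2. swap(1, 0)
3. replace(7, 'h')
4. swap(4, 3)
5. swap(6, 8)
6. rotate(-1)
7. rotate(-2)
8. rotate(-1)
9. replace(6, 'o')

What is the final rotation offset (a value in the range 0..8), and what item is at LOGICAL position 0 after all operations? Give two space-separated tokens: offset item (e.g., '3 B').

Answer: 5 F

Derivation:
After op 1 (replace(7, 'g')): offset=0, physical=[A,B,C,D,E,F,G,g,I], logical=[A,B,C,D,E,F,G,g,I]
After op 2 (swap(1, 0)): offset=0, physical=[B,A,C,D,E,F,G,g,I], logical=[B,A,C,D,E,F,G,g,I]
After op 3 (replace(7, 'h')): offset=0, physical=[B,A,C,D,E,F,G,h,I], logical=[B,A,C,D,E,F,G,h,I]
After op 4 (swap(4, 3)): offset=0, physical=[B,A,C,E,D,F,G,h,I], logical=[B,A,C,E,D,F,G,h,I]
After op 5 (swap(6, 8)): offset=0, physical=[B,A,C,E,D,F,I,h,G], logical=[B,A,C,E,D,F,I,h,G]
After op 6 (rotate(-1)): offset=8, physical=[B,A,C,E,D,F,I,h,G], logical=[G,B,A,C,E,D,F,I,h]
After op 7 (rotate(-2)): offset=6, physical=[B,A,C,E,D,F,I,h,G], logical=[I,h,G,B,A,C,E,D,F]
After op 8 (rotate(-1)): offset=5, physical=[B,A,C,E,D,F,I,h,G], logical=[F,I,h,G,B,A,C,E,D]
After op 9 (replace(6, 'o')): offset=5, physical=[B,A,o,E,D,F,I,h,G], logical=[F,I,h,G,B,A,o,E,D]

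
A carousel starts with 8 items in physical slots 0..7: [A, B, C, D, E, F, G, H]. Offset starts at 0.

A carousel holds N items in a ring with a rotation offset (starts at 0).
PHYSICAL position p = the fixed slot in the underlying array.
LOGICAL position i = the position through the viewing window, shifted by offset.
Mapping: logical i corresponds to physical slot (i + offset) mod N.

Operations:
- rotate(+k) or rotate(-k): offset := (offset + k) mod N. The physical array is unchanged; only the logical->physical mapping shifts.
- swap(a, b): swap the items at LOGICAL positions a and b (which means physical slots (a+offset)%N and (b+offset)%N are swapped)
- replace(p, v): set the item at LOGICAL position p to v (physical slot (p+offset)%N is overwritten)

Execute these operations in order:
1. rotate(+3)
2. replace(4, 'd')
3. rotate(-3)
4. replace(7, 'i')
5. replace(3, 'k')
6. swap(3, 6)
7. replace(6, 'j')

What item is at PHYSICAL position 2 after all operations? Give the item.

Answer: C

Derivation:
After op 1 (rotate(+3)): offset=3, physical=[A,B,C,D,E,F,G,H], logical=[D,E,F,G,H,A,B,C]
After op 2 (replace(4, 'd')): offset=3, physical=[A,B,C,D,E,F,G,d], logical=[D,E,F,G,d,A,B,C]
After op 3 (rotate(-3)): offset=0, physical=[A,B,C,D,E,F,G,d], logical=[A,B,C,D,E,F,G,d]
After op 4 (replace(7, 'i')): offset=0, physical=[A,B,C,D,E,F,G,i], logical=[A,B,C,D,E,F,G,i]
After op 5 (replace(3, 'k')): offset=0, physical=[A,B,C,k,E,F,G,i], logical=[A,B,C,k,E,F,G,i]
After op 6 (swap(3, 6)): offset=0, physical=[A,B,C,G,E,F,k,i], logical=[A,B,C,G,E,F,k,i]
After op 7 (replace(6, 'j')): offset=0, physical=[A,B,C,G,E,F,j,i], logical=[A,B,C,G,E,F,j,i]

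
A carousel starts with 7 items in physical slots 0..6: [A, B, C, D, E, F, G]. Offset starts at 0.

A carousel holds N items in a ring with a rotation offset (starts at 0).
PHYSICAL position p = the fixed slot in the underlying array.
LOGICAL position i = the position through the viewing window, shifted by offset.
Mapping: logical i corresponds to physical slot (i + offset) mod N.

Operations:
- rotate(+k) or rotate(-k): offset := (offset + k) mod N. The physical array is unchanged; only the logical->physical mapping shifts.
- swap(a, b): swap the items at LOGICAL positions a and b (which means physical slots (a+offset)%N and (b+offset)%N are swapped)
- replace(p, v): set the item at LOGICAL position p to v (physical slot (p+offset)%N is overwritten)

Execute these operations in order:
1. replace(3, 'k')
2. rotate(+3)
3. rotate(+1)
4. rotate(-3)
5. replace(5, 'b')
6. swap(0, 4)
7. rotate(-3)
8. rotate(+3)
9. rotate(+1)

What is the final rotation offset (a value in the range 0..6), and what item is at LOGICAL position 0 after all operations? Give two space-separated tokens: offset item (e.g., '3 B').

Answer: 2 C

Derivation:
After op 1 (replace(3, 'k')): offset=0, physical=[A,B,C,k,E,F,G], logical=[A,B,C,k,E,F,G]
After op 2 (rotate(+3)): offset=3, physical=[A,B,C,k,E,F,G], logical=[k,E,F,G,A,B,C]
After op 3 (rotate(+1)): offset=4, physical=[A,B,C,k,E,F,G], logical=[E,F,G,A,B,C,k]
After op 4 (rotate(-3)): offset=1, physical=[A,B,C,k,E,F,G], logical=[B,C,k,E,F,G,A]
After op 5 (replace(5, 'b')): offset=1, physical=[A,B,C,k,E,F,b], logical=[B,C,k,E,F,b,A]
After op 6 (swap(0, 4)): offset=1, physical=[A,F,C,k,E,B,b], logical=[F,C,k,E,B,b,A]
After op 7 (rotate(-3)): offset=5, physical=[A,F,C,k,E,B,b], logical=[B,b,A,F,C,k,E]
After op 8 (rotate(+3)): offset=1, physical=[A,F,C,k,E,B,b], logical=[F,C,k,E,B,b,A]
After op 9 (rotate(+1)): offset=2, physical=[A,F,C,k,E,B,b], logical=[C,k,E,B,b,A,F]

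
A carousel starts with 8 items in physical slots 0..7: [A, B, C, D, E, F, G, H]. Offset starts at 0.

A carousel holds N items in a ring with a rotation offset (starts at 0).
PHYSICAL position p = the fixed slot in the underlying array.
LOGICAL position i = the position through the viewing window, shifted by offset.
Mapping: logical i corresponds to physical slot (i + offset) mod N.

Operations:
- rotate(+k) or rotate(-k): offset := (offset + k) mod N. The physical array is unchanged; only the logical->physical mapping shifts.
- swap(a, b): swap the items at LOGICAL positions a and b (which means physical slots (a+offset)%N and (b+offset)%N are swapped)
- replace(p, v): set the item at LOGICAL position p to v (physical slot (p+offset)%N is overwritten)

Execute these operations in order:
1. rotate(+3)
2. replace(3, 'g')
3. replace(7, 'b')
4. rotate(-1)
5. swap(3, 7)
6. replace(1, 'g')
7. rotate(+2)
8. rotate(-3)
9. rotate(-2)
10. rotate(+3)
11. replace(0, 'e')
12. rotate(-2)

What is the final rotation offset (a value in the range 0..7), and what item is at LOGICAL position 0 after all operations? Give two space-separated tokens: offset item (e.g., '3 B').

After op 1 (rotate(+3)): offset=3, physical=[A,B,C,D,E,F,G,H], logical=[D,E,F,G,H,A,B,C]
After op 2 (replace(3, 'g')): offset=3, physical=[A,B,C,D,E,F,g,H], logical=[D,E,F,g,H,A,B,C]
After op 3 (replace(7, 'b')): offset=3, physical=[A,B,b,D,E,F,g,H], logical=[D,E,F,g,H,A,B,b]
After op 4 (rotate(-1)): offset=2, physical=[A,B,b,D,E,F,g,H], logical=[b,D,E,F,g,H,A,B]
After op 5 (swap(3, 7)): offset=2, physical=[A,F,b,D,E,B,g,H], logical=[b,D,E,B,g,H,A,F]
After op 6 (replace(1, 'g')): offset=2, physical=[A,F,b,g,E,B,g,H], logical=[b,g,E,B,g,H,A,F]
After op 7 (rotate(+2)): offset=4, physical=[A,F,b,g,E,B,g,H], logical=[E,B,g,H,A,F,b,g]
After op 8 (rotate(-3)): offset=1, physical=[A,F,b,g,E,B,g,H], logical=[F,b,g,E,B,g,H,A]
After op 9 (rotate(-2)): offset=7, physical=[A,F,b,g,E,B,g,H], logical=[H,A,F,b,g,E,B,g]
After op 10 (rotate(+3)): offset=2, physical=[A,F,b,g,E,B,g,H], logical=[b,g,E,B,g,H,A,F]
After op 11 (replace(0, 'e')): offset=2, physical=[A,F,e,g,E,B,g,H], logical=[e,g,E,B,g,H,A,F]
After op 12 (rotate(-2)): offset=0, physical=[A,F,e,g,E,B,g,H], logical=[A,F,e,g,E,B,g,H]

Answer: 0 A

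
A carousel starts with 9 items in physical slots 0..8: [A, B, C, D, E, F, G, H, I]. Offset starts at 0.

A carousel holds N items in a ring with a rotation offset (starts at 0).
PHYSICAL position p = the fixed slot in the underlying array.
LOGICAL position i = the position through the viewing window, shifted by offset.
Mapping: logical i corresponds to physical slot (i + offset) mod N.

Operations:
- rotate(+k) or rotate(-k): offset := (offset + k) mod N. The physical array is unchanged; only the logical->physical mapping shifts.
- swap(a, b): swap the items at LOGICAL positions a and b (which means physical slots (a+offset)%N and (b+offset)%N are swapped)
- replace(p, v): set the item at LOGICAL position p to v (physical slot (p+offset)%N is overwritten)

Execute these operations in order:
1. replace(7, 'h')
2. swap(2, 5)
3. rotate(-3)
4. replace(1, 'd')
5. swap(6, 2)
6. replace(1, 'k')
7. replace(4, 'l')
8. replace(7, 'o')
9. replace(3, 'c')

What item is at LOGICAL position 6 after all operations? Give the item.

After op 1 (replace(7, 'h')): offset=0, physical=[A,B,C,D,E,F,G,h,I], logical=[A,B,C,D,E,F,G,h,I]
After op 2 (swap(2, 5)): offset=0, physical=[A,B,F,D,E,C,G,h,I], logical=[A,B,F,D,E,C,G,h,I]
After op 3 (rotate(-3)): offset=6, physical=[A,B,F,D,E,C,G,h,I], logical=[G,h,I,A,B,F,D,E,C]
After op 4 (replace(1, 'd')): offset=6, physical=[A,B,F,D,E,C,G,d,I], logical=[G,d,I,A,B,F,D,E,C]
After op 5 (swap(6, 2)): offset=6, physical=[A,B,F,I,E,C,G,d,D], logical=[G,d,D,A,B,F,I,E,C]
After op 6 (replace(1, 'k')): offset=6, physical=[A,B,F,I,E,C,G,k,D], logical=[G,k,D,A,B,F,I,E,C]
After op 7 (replace(4, 'l')): offset=6, physical=[A,l,F,I,E,C,G,k,D], logical=[G,k,D,A,l,F,I,E,C]
After op 8 (replace(7, 'o')): offset=6, physical=[A,l,F,I,o,C,G,k,D], logical=[G,k,D,A,l,F,I,o,C]
After op 9 (replace(3, 'c')): offset=6, physical=[c,l,F,I,o,C,G,k,D], logical=[G,k,D,c,l,F,I,o,C]

Answer: I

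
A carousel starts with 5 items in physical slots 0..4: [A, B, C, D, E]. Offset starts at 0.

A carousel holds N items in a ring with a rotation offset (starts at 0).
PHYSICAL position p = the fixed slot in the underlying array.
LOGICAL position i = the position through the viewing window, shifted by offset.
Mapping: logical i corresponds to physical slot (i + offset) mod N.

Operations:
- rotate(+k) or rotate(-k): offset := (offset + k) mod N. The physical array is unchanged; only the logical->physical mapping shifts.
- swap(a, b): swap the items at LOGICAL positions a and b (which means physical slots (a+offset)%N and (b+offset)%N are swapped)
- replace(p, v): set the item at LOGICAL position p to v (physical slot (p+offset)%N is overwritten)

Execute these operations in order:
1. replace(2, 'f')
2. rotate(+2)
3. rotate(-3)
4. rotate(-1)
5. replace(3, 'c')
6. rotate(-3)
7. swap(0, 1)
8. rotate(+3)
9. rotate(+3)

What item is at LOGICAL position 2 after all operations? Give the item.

Answer: D

Derivation:
After op 1 (replace(2, 'f')): offset=0, physical=[A,B,f,D,E], logical=[A,B,f,D,E]
After op 2 (rotate(+2)): offset=2, physical=[A,B,f,D,E], logical=[f,D,E,A,B]
After op 3 (rotate(-3)): offset=4, physical=[A,B,f,D,E], logical=[E,A,B,f,D]
After op 4 (rotate(-1)): offset=3, physical=[A,B,f,D,E], logical=[D,E,A,B,f]
After op 5 (replace(3, 'c')): offset=3, physical=[A,c,f,D,E], logical=[D,E,A,c,f]
After op 6 (rotate(-3)): offset=0, physical=[A,c,f,D,E], logical=[A,c,f,D,E]
After op 7 (swap(0, 1)): offset=0, physical=[c,A,f,D,E], logical=[c,A,f,D,E]
After op 8 (rotate(+3)): offset=3, physical=[c,A,f,D,E], logical=[D,E,c,A,f]
After op 9 (rotate(+3)): offset=1, physical=[c,A,f,D,E], logical=[A,f,D,E,c]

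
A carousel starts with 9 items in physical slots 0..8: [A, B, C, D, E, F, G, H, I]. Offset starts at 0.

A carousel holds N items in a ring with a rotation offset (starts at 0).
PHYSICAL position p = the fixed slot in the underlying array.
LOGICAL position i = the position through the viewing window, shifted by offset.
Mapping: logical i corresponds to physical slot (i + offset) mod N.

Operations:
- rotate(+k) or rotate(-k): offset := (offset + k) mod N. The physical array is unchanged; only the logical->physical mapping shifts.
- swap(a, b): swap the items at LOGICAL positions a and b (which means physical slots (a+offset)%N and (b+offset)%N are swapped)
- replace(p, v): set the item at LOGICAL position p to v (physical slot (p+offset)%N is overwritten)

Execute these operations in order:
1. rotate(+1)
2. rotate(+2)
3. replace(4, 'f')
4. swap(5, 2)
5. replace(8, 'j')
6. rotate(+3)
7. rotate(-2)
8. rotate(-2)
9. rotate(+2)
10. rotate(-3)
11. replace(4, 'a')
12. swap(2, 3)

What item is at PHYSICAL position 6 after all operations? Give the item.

After op 1 (rotate(+1)): offset=1, physical=[A,B,C,D,E,F,G,H,I], logical=[B,C,D,E,F,G,H,I,A]
After op 2 (rotate(+2)): offset=3, physical=[A,B,C,D,E,F,G,H,I], logical=[D,E,F,G,H,I,A,B,C]
After op 3 (replace(4, 'f')): offset=3, physical=[A,B,C,D,E,F,G,f,I], logical=[D,E,F,G,f,I,A,B,C]
After op 4 (swap(5, 2)): offset=3, physical=[A,B,C,D,E,I,G,f,F], logical=[D,E,I,G,f,F,A,B,C]
After op 5 (replace(8, 'j')): offset=3, physical=[A,B,j,D,E,I,G,f,F], logical=[D,E,I,G,f,F,A,B,j]
After op 6 (rotate(+3)): offset=6, physical=[A,B,j,D,E,I,G,f,F], logical=[G,f,F,A,B,j,D,E,I]
After op 7 (rotate(-2)): offset=4, physical=[A,B,j,D,E,I,G,f,F], logical=[E,I,G,f,F,A,B,j,D]
After op 8 (rotate(-2)): offset=2, physical=[A,B,j,D,E,I,G,f,F], logical=[j,D,E,I,G,f,F,A,B]
After op 9 (rotate(+2)): offset=4, physical=[A,B,j,D,E,I,G,f,F], logical=[E,I,G,f,F,A,B,j,D]
After op 10 (rotate(-3)): offset=1, physical=[A,B,j,D,E,I,G,f,F], logical=[B,j,D,E,I,G,f,F,A]
After op 11 (replace(4, 'a')): offset=1, physical=[A,B,j,D,E,a,G,f,F], logical=[B,j,D,E,a,G,f,F,A]
After op 12 (swap(2, 3)): offset=1, physical=[A,B,j,E,D,a,G,f,F], logical=[B,j,E,D,a,G,f,F,A]

Answer: G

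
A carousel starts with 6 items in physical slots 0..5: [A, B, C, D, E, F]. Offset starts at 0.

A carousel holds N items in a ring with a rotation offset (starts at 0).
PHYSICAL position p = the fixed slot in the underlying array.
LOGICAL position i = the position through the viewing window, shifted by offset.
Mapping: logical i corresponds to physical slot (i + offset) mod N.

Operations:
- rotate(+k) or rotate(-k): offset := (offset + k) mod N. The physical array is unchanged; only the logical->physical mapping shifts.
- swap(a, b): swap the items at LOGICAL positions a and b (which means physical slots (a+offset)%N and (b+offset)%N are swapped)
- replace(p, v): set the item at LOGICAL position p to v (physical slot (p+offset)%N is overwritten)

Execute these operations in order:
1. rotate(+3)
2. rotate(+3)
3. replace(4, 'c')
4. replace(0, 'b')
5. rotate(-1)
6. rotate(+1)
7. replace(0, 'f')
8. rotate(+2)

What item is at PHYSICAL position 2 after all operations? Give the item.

After op 1 (rotate(+3)): offset=3, physical=[A,B,C,D,E,F], logical=[D,E,F,A,B,C]
After op 2 (rotate(+3)): offset=0, physical=[A,B,C,D,E,F], logical=[A,B,C,D,E,F]
After op 3 (replace(4, 'c')): offset=0, physical=[A,B,C,D,c,F], logical=[A,B,C,D,c,F]
After op 4 (replace(0, 'b')): offset=0, physical=[b,B,C,D,c,F], logical=[b,B,C,D,c,F]
After op 5 (rotate(-1)): offset=5, physical=[b,B,C,D,c,F], logical=[F,b,B,C,D,c]
After op 6 (rotate(+1)): offset=0, physical=[b,B,C,D,c,F], logical=[b,B,C,D,c,F]
After op 7 (replace(0, 'f')): offset=0, physical=[f,B,C,D,c,F], logical=[f,B,C,D,c,F]
After op 8 (rotate(+2)): offset=2, physical=[f,B,C,D,c,F], logical=[C,D,c,F,f,B]

Answer: C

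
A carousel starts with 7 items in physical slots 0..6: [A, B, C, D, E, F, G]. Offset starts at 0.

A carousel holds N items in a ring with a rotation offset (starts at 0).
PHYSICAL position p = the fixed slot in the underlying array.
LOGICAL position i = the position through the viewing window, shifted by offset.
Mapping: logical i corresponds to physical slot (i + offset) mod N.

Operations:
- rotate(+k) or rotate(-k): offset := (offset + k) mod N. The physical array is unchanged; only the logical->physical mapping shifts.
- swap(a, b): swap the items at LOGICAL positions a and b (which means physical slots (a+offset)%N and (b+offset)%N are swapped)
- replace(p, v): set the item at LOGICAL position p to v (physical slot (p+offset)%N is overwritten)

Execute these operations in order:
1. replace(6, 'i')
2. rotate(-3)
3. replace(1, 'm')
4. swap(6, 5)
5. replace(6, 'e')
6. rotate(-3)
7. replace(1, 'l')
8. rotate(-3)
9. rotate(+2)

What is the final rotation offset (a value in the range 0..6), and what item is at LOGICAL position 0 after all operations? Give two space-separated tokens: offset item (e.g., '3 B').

Answer: 0 A

Derivation:
After op 1 (replace(6, 'i')): offset=0, physical=[A,B,C,D,E,F,i], logical=[A,B,C,D,E,F,i]
After op 2 (rotate(-3)): offset=4, physical=[A,B,C,D,E,F,i], logical=[E,F,i,A,B,C,D]
After op 3 (replace(1, 'm')): offset=4, physical=[A,B,C,D,E,m,i], logical=[E,m,i,A,B,C,D]
After op 4 (swap(6, 5)): offset=4, physical=[A,B,D,C,E,m,i], logical=[E,m,i,A,B,D,C]
After op 5 (replace(6, 'e')): offset=4, physical=[A,B,D,e,E,m,i], logical=[E,m,i,A,B,D,e]
After op 6 (rotate(-3)): offset=1, physical=[A,B,D,e,E,m,i], logical=[B,D,e,E,m,i,A]
After op 7 (replace(1, 'l')): offset=1, physical=[A,B,l,e,E,m,i], logical=[B,l,e,E,m,i,A]
After op 8 (rotate(-3)): offset=5, physical=[A,B,l,e,E,m,i], logical=[m,i,A,B,l,e,E]
After op 9 (rotate(+2)): offset=0, physical=[A,B,l,e,E,m,i], logical=[A,B,l,e,E,m,i]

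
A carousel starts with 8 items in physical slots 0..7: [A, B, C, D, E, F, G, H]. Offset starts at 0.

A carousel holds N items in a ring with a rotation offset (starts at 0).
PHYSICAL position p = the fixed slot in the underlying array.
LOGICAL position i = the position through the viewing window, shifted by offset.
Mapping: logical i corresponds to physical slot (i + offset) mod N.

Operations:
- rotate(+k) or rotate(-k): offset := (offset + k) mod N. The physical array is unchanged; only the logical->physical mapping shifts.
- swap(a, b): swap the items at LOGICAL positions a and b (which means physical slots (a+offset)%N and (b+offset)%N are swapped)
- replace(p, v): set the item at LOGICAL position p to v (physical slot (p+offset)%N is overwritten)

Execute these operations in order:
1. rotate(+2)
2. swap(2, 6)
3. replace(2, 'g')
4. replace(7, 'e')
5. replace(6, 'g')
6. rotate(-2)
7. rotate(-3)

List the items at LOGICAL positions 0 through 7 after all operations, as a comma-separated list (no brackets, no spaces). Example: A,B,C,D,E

After op 1 (rotate(+2)): offset=2, physical=[A,B,C,D,E,F,G,H], logical=[C,D,E,F,G,H,A,B]
After op 2 (swap(2, 6)): offset=2, physical=[E,B,C,D,A,F,G,H], logical=[C,D,A,F,G,H,E,B]
After op 3 (replace(2, 'g')): offset=2, physical=[E,B,C,D,g,F,G,H], logical=[C,D,g,F,G,H,E,B]
After op 4 (replace(7, 'e')): offset=2, physical=[E,e,C,D,g,F,G,H], logical=[C,D,g,F,G,H,E,e]
After op 5 (replace(6, 'g')): offset=2, physical=[g,e,C,D,g,F,G,H], logical=[C,D,g,F,G,H,g,e]
After op 6 (rotate(-2)): offset=0, physical=[g,e,C,D,g,F,G,H], logical=[g,e,C,D,g,F,G,H]
After op 7 (rotate(-3)): offset=5, physical=[g,e,C,D,g,F,G,H], logical=[F,G,H,g,e,C,D,g]

Answer: F,G,H,g,e,C,D,g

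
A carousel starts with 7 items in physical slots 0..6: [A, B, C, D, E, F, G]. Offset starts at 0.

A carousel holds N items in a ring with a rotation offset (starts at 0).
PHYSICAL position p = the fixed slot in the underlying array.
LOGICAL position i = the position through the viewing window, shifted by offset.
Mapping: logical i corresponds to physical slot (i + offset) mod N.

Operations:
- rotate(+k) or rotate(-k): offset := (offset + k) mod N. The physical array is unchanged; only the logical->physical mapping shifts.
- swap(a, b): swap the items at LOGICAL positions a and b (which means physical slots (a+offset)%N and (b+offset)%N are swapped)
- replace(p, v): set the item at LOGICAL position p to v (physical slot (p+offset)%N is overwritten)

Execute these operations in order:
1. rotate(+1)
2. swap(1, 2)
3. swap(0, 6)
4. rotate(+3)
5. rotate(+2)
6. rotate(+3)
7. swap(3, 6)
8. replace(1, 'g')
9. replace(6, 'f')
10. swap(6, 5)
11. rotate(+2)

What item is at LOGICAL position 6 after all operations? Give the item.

After op 1 (rotate(+1)): offset=1, physical=[A,B,C,D,E,F,G], logical=[B,C,D,E,F,G,A]
After op 2 (swap(1, 2)): offset=1, physical=[A,B,D,C,E,F,G], logical=[B,D,C,E,F,G,A]
After op 3 (swap(0, 6)): offset=1, physical=[B,A,D,C,E,F,G], logical=[A,D,C,E,F,G,B]
After op 4 (rotate(+3)): offset=4, physical=[B,A,D,C,E,F,G], logical=[E,F,G,B,A,D,C]
After op 5 (rotate(+2)): offset=6, physical=[B,A,D,C,E,F,G], logical=[G,B,A,D,C,E,F]
After op 6 (rotate(+3)): offset=2, physical=[B,A,D,C,E,F,G], logical=[D,C,E,F,G,B,A]
After op 7 (swap(3, 6)): offset=2, physical=[B,F,D,C,E,A,G], logical=[D,C,E,A,G,B,F]
After op 8 (replace(1, 'g')): offset=2, physical=[B,F,D,g,E,A,G], logical=[D,g,E,A,G,B,F]
After op 9 (replace(6, 'f')): offset=2, physical=[B,f,D,g,E,A,G], logical=[D,g,E,A,G,B,f]
After op 10 (swap(6, 5)): offset=2, physical=[f,B,D,g,E,A,G], logical=[D,g,E,A,G,f,B]
After op 11 (rotate(+2)): offset=4, physical=[f,B,D,g,E,A,G], logical=[E,A,G,f,B,D,g]

Answer: g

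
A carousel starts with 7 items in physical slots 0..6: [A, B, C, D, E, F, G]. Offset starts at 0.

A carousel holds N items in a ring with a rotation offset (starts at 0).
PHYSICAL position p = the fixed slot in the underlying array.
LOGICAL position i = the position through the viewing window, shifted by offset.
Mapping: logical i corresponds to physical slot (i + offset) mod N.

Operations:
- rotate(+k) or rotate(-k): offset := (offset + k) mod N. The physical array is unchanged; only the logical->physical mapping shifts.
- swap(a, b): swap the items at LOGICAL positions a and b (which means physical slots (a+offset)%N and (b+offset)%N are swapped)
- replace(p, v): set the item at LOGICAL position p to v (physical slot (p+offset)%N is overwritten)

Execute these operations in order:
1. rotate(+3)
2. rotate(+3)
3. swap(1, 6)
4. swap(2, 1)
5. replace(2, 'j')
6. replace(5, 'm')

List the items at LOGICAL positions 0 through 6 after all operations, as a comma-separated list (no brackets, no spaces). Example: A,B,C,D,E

After op 1 (rotate(+3)): offset=3, physical=[A,B,C,D,E,F,G], logical=[D,E,F,G,A,B,C]
After op 2 (rotate(+3)): offset=6, physical=[A,B,C,D,E,F,G], logical=[G,A,B,C,D,E,F]
After op 3 (swap(1, 6)): offset=6, physical=[F,B,C,D,E,A,G], logical=[G,F,B,C,D,E,A]
After op 4 (swap(2, 1)): offset=6, physical=[B,F,C,D,E,A,G], logical=[G,B,F,C,D,E,A]
After op 5 (replace(2, 'j')): offset=6, physical=[B,j,C,D,E,A,G], logical=[G,B,j,C,D,E,A]
After op 6 (replace(5, 'm')): offset=6, physical=[B,j,C,D,m,A,G], logical=[G,B,j,C,D,m,A]

Answer: G,B,j,C,D,m,A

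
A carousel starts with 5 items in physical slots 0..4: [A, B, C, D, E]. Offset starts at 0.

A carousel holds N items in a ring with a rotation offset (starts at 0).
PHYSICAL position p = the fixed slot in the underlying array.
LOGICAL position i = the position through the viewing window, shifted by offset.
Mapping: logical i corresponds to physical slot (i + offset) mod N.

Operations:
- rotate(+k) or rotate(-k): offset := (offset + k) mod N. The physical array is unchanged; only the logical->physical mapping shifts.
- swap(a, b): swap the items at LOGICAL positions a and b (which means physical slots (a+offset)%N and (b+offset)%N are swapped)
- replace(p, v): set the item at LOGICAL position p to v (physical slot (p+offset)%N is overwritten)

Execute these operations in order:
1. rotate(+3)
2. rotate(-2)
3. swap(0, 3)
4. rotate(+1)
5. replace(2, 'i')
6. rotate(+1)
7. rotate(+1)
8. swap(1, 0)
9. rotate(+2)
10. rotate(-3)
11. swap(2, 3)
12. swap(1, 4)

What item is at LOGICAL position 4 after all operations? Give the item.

Answer: A

Derivation:
After op 1 (rotate(+3)): offset=3, physical=[A,B,C,D,E], logical=[D,E,A,B,C]
After op 2 (rotate(-2)): offset=1, physical=[A,B,C,D,E], logical=[B,C,D,E,A]
After op 3 (swap(0, 3)): offset=1, physical=[A,E,C,D,B], logical=[E,C,D,B,A]
After op 4 (rotate(+1)): offset=2, physical=[A,E,C,D,B], logical=[C,D,B,A,E]
After op 5 (replace(2, 'i')): offset=2, physical=[A,E,C,D,i], logical=[C,D,i,A,E]
After op 6 (rotate(+1)): offset=3, physical=[A,E,C,D,i], logical=[D,i,A,E,C]
After op 7 (rotate(+1)): offset=4, physical=[A,E,C,D,i], logical=[i,A,E,C,D]
After op 8 (swap(1, 0)): offset=4, physical=[i,E,C,D,A], logical=[A,i,E,C,D]
After op 9 (rotate(+2)): offset=1, physical=[i,E,C,D,A], logical=[E,C,D,A,i]
After op 10 (rotate(-3)): offset=3, physical=[i,E,C,D,A], logical=[D,A,i,E,C]
After op 11 (swap(2, 3)): offset=3, physical=[E,i,C,D,A], logical=[D,A,E,i,C]
After op 12 (swap(1, 4)): offset=3, physical=[E,i,A,D,C], logical=[D,C,E,i,A]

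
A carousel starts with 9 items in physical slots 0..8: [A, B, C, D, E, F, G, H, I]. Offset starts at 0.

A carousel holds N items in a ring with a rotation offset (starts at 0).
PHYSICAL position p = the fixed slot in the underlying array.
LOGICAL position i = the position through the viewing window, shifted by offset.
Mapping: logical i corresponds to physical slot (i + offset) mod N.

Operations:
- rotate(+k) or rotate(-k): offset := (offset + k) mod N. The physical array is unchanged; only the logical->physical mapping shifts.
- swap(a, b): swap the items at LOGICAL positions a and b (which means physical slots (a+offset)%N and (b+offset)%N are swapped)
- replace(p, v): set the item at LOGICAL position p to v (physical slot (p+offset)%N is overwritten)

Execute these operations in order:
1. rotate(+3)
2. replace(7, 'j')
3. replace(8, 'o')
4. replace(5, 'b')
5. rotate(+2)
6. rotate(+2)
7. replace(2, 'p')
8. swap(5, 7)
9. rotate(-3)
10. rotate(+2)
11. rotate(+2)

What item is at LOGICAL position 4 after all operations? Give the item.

After op 1 (rotate(+3)): offset=3, physical=[A,B,C,D,E,F,G,H,I], logical=[D,E,F,G,H,I,A,B,C]
After op 2 (replace(7, 'j')): offset=3, physical=[A,j,C,D,E,F,G,H,I], logical=[D,E,F,G,H,I,A,j,C]
After op 3 (replace(8, 'o')): offset=3, physical=[A,j,o,D,E,F,G,H,I], logical=[D,E,F,G,H,I,A,j,o]
After op 4 (replace(5, 'b')): offset=3, physical=[A,j,o,D,E,F,G,H,b], logical=[D,E,F,G,H,b,A,j,o]
After op 5 (rotate(+2)): offset=5, physical=[A,j,o,D,E,F,G,H,b], logical=[F,G,H,b,A,j,o,D,E]
After op 6 (rotate(+2)): offset=7, physical=[A,j,o,D,E,F,G,H,b], logical=[H,b,A,j,o,D,E,F,G]
After op 7 (replace(2, 'p')): offset=7, physical=[p,j,o,D,E,F,G,H,b], logical=[H,b,p,j,o,D,E,F,G]
After op 8 (swap(5, 7)): offset=7, physical=[p,j,o,F,E,D,G,H,b], logical=[H,b,p,j,o,F,E,D,G]
After op 9 (rotate(-3)): offset=4, physical=[p,j,o,F,E,D,G,H,b], logical=[E,D,G,H,b,p,j,o,F]
After op 10 (rotate(+2)): offset=6, physical=[p,j,o,F,E,D,G,H,b], logical=[G,H,b,p,j,o,F,E,D]
After op 11 (rotate(+2)): offset=8, physical=[p,j,o,F,E,D,G,H,b], logical=[b,p,j,o,F,E,D,G,H]

Answer: F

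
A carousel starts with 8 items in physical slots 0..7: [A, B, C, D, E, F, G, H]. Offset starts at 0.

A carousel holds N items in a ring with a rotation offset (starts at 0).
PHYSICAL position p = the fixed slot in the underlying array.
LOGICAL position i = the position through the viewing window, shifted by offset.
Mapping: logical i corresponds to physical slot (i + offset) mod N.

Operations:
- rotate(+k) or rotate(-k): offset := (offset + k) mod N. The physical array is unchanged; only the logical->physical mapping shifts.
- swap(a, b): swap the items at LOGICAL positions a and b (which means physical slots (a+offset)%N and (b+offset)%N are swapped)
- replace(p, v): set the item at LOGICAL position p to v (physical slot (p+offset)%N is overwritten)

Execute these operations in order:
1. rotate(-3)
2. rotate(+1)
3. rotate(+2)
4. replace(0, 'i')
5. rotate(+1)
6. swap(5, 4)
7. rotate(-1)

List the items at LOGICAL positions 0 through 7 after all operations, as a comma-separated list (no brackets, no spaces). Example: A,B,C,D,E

Answer: i,B,C,D,E,G,F,H

Derivation:
After op 1 (rotate(-3)): offset=5, physical=[A,B,C,D,E,F,G,H], logical=[F,G,H,A,B,C,D,E]
After op 2 (rotate(+1)): offset=6, physical=[A,B,C,D,E,F,G,H], logical=[G,H,A,B,C,D,E,F]
After op 3 (rotate(+2)): offset=0, physical=[A,B,C,D,E,F,G,H], logical=[A,B,C,D,E,F,G,H]
After op 4 (replace(0, 'i')): offset=0, physical=[i,B,C,D,E,F,G,H], logical=[i,B,C,D,E,F,G,H]
After op 5 (rotate(+1)): offset=1, physical=[i,B,C,D,E,F,G,H], logical=[B,C,D,E,F,G,H,i]
After op 6 (swap(5, 4)): offset=1, physical=[i,B,C,D,E,G,F,H], logical=[B,C,D,E,G,F,H,i]
After op 7 (rotate(-1)): offset=0, physical=[i,B,C,D,E,G,F,H], logical=[i,B,C,D,E,G,F,H]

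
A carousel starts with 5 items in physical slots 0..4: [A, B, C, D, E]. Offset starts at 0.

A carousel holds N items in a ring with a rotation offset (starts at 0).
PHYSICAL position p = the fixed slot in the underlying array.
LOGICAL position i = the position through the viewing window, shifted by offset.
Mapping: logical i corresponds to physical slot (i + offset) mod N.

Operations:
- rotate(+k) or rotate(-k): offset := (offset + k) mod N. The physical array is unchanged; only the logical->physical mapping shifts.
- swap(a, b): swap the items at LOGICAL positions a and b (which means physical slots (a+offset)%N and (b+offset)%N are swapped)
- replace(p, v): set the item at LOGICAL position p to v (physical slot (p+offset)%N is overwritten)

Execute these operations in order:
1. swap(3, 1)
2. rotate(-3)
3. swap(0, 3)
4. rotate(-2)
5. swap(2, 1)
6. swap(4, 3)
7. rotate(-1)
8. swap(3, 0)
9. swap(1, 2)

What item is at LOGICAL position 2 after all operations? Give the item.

Answer: C

Derivation:
After op 1 (swap(3, 1)): offset=0, physical=[A,D,C,B,E], logical=[A,D,C,B,E]
After op 2 (rotate(-3)): offset=2, physical=[A,D,C,B,E], logical=[C,B,E,A,D]
After op 3 (swap(0, 3)): offset=2, physical=[C,D,A,B,E], logical=[A,B,E,C,D]
After op 4 (rotate(-2)): offset=0, physical=[C,D,A,B,E], logical=[C,D,A,B,E]
After op 5 (swap(2, 1)): offset=0, physical=[C,A,D,B,E], logical=[C,A,D,B,E]
After op 6 (swap(4, 3)): offset=0, physical=[C,A,D,E,B], logical=[C,A,D,E,B]
After op 7 (rotate(-1)): offset=4, physical=[C,A,D,E,B], logical=[B,C,A,D,E]
After op 8 (swap(3, 0)): offset=4, physical=[C,A,B,E,D], logical=[D,C,A,B,E]
After op 9 (swap(1, 2)): offset=4, physical=[A,C,B,E,D], logical=[D,A,C,B,E]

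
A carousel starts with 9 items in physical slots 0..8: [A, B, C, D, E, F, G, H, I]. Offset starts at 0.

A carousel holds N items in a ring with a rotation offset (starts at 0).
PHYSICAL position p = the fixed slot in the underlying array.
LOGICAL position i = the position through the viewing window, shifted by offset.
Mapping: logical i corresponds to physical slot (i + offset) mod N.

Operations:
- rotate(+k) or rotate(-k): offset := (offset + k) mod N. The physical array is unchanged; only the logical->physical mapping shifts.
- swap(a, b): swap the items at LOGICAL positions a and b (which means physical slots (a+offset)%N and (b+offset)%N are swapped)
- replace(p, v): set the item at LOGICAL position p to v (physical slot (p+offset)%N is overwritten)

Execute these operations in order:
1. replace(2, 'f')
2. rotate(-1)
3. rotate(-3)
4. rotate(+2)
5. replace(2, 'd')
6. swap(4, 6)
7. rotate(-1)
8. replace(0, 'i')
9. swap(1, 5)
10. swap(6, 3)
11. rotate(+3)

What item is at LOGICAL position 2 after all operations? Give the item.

Answer: H

Derivation:
After op 1 (replace(2, 'f')): offset=0, physical=[A,B,f,D,E,F,G,H,I], logical=[A,B,f,D,E,F,G,H,I]
After op 2 (rotate(-1)): offset=8, physical=[A,B,f,D,E,F,G,H,I], logical=[I,A,B,f,D,E,F,G,H]
After op 3 (rotate(-3)): offset=5, physical=[A,B,f,D,E,F,G,H,I], logical=[F,G,H,I,A,B,f,D,E]
After op 4 (rotate(+2)): offset=7, physical=[A,B,f,D,E,F,G,H,I], logical=[H,I,A,B,f,D,E,F,G]
After op 5 (replace(2, 'd')): offset=7, physical=[d,B,f,D,E,F,G,H,I], logical=[H,I,d,B,f,D,E,F,G]
After op 6 (swap(4, 6)): offset=7, physical=[d,B,E,D,f,F,G,H,I], logical=[H,I,d,B,E,D,f,F,G]
After op 7 (rotate(-1)): offset=6, physical=[d,B,E,D,f,F,G,H,I], logical=[G,H,I,d,B,E,D,f,F]
After op 8 (replace(0, 'i')): offset=6, physical=[d,B,E,D,f,F,i,H,I], logical=[i,H,I,d,B,E,D,f,F]
After op 9 (swap(1, 5)): offset=6, physical=[d,B,H,D,f,F,i,E,I], logical=[i,E,I,d,B,H,D,f,F]
After op 10 (swap(6, 3)): offset=6, physical=[D,B,H,d,f,F,i,E,I], logical=[i,E,I,D,B,H,d,f,F]
After op 11 (rotate(+3)): offset=0, physical=[D,B,H,d,f,F,i,E,I], logical=[D,B,H,d,f,F,i,E,I]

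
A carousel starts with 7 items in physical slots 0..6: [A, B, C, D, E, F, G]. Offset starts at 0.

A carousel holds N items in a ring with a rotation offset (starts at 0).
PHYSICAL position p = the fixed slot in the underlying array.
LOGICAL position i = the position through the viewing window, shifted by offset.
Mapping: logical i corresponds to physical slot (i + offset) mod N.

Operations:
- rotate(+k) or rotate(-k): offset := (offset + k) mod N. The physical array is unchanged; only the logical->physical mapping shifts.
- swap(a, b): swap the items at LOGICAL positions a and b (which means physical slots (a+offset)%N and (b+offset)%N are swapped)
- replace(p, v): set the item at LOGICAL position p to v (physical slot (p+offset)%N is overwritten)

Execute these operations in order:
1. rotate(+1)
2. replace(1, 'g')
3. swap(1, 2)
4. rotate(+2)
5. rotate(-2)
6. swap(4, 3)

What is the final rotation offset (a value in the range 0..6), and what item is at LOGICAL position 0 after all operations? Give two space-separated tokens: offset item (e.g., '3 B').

After op 1 (rotate(+1)): offset=1, physical=[A,B,C,D,E,F,G], logical=[B,C,D,E,F,G,A]
After op 2 (replace(1, 'g')): offset=1, physical=[A,B,g,D,E,F,G], logical=[B,g,D,E,F,G,A]
After op 3 (swap(1, 2)): offset=1, physical=[A,B,D,g,E,F,G], logical=[B,D,g,E,F,G,A]
After op 4 (rotate(+2)): offset=3, physical=[A,B,D,g,E,F,G], logical=[g,E,F,G,A,B,D]
After op 5 (rotate(-2)): offset=1, physical=[A,B,D,g,E,F,G], logical=[B,D,g,E,F,G,A]
After op 6 (swap(4, 3)): offset=1, physical=[A,B,D,g,F,E,G], logical=[B,D,g,F,E,G,A]

Answer: 1 B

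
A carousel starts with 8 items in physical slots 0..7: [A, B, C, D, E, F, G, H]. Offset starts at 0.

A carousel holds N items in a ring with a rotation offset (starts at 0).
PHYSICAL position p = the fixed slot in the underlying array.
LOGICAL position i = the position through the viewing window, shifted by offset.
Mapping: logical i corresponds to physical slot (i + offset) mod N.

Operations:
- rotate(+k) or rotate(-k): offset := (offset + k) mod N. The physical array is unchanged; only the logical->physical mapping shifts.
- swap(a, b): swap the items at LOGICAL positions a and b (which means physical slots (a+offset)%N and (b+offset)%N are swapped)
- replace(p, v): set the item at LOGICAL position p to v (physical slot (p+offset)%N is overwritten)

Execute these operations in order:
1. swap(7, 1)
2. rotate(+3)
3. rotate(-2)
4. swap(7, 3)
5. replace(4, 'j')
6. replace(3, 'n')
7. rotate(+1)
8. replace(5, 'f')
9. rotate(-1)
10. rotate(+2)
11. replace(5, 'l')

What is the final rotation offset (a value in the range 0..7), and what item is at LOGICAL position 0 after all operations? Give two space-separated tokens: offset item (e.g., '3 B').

Answer: 3 D

Derivation:
After op 1 (swap(7, 1)): offset=0, physical=[A,H,C,D,E,F,G,B], logical=[A,H,C,D,E,F,G,B]
After op 2 (rotate(+3)): offset=3, physical=[A,H,C,D,E,F,G,B], logical=[D,E,F,G,B,A,H,C]
After op 3 (rotate(-2)): offset=1, physical=[A,H,C,D,E,F,G,B], logical=[H,C,D,E,F,G,B,A]
After op 4 (swap(7, 3)): offset=1, physical=[E,H,C,D,A,F,G,B], logical=[H,C,D,A,F,G,B,E]
After op 5 (replace(4, 'j')): offset=1, physical=[E,H,C,D,A,j,G,B], logical=[H,C,D,A,j,G,B,E]
After op 6 (replace(3, 'n')): offset=1, physical=[E,H,C,D,n,j,G,B], logical=[H,C,D,n,j,G,B,E]
After op 7 (rotate(+1)): offset=2, physical=[E,H,C,D,n,j,G,B], logical=[C,D,n,j,G,B,E,H]
After op 8 (replace(5, 'f')): offset=2, physical=[E,H,C,D,n,j,G,f], logical=[C,D,n,j,G,f,E,H]
After op 9 (rotate(-1)): offset=1, physical=[E,H,C,D,n,j,G,f], logical=[H,C,D,n,j,G,f,E]
After op 10 (rotate(+2)): offset=3, physical=[E,H,C,D,n,j,G,f], logical=[D,n,j,G,f,E,H,C]
After op 11 (replace(5, 'l')): offset=3, physical=[l,H,C,D,n,j,G,f], logical=[D,n,j,G,f,l,H,C]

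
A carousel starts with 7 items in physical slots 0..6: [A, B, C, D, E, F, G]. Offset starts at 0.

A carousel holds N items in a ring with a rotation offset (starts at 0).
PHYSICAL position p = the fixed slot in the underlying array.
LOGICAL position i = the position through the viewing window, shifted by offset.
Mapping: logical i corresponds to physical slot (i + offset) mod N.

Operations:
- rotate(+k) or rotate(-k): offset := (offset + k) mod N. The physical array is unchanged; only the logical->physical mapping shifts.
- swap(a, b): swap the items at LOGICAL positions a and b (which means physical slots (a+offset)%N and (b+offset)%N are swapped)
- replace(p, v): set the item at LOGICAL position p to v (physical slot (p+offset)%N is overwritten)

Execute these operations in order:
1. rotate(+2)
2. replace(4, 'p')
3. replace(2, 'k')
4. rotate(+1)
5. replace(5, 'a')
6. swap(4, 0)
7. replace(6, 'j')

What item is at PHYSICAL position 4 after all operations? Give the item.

Answer: k

Derivation:
After op 1 (rotate(+2)): offset=2, physical=[A,B,C,D,E,F,G], logical=[C,D,E,F,G,A,B]
After op 2 (replace(4, 'p')): offset=2, physical=[A,B,C,D,E,F,p], logical=[C,D,E,F,p,A,B]
After op 3 (replace(2, 'k')): offset=2, physical=[A,B,C,D,k,F,p], logical=[C,D,k,F,p,A,B]
After op 4 (rotate(+1)): offset=3, physical=[A,B,C,D,k,F,p], logical=[D,k,F,p,A,B,C]
After op 5 (replace(5, 'a')): offset=3, physical=[A,a,C,D,k,F,p], logical=[D,k,F,p,A,a,C]
After op 6 (swap(4, 0)): offset=3, physical=[D,a,C,A,k,F,p], logical=[A,k,F,p,D,a,C]
After op 7 (replace(6, 'j')): offset=3, physical=[D,a,j,A,k,F,p], logical=[A,k,F,p,D,a,j]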